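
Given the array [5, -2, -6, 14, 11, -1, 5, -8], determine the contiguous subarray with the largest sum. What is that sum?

Using Kadane's algorithm on [5, -2, -6, 14, 11, -1, 5, -8]:

Scanning through the array:
Position 1 (value -2): max_ending_here = 3, max_so_far = 5
Position 2 (value -6): max_ending_here = -3, max_so_far = 5
Position 3 (value 14): max_ending_here = 14, max_so_far = 14
Position 4 (value 11): max_ending_here = 25, max_so_far = 25
Position 5 (value -1): max_ending_here = 24, max_so_far = 25
Position 6 (value 5): max_ending_here = 29, max_so_far = 29
Position 7 (value -8): max_ending_here = 21, max_so_far = 29

Maximum subarray: [14, 11, -1, 5]
Maximum sum: 29

The maximum subarray is [14, 11, -1, 5] with sum 29. This subarray runs from index 3 to index 6.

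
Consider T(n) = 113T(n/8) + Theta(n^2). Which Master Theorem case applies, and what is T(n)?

Master Theorem for T(n) = 113T(n/8) + O(n^2):

a = 113, b = 8, c = 2
log_b(a) = log_8(113) = 2.2734

Case 1: c = 2 < log_8(113) = 2.2734
T(n) = O(n^(log_8 113))

For T(n) = 113T(n/8) + O(n^2): log_8(113) = 2.2734. This is Case 1 of the Master Theorem (c < log_b(a), work dominated by leaves), giving O(n^(log_8 113)).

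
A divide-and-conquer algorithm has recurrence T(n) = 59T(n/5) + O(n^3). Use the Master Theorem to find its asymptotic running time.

Master Theorem for T(n) = 59T(n/5) + O(n^3):

a = 59, b = 5, c = 3
log_b(a) = log_5(59) = 2.5335

Case 3: c = 3 > log_5(59) = 2.5335
T(n) = O(n^3) = O(n^3)

For T(n) = 59T(n/5) + O(n^3): log_5(59) = 2.5335. This is Case 3 of the Master Theorem (c > log_b(a), work dominated by root), giving O(n^3).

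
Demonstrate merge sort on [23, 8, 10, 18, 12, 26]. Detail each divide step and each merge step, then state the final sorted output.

Merge sort trace:

Split: [23, 8, 10, 18, 12, 26] -> [23, 8, 10] and [18, 12, 26]
  Split: [23, 8, 10] -> [23] and [8, 10]
    Split: [8, 10] -> [8] and [10]
    Merge: [8] + [10] -> [8, 10]
  Merge: [23] + [8, 10] -> [8, 10, 23]
  Split: [18, 12, 26] -> [18] and [12, 26]
    Split: [12, 26] -> [12] and [26]
    Merge: [12] + [26] -> [12, 26]
  Merge: [18] + [12, 26] -> [12, 18, 26]
Merge: [8, 10, 23] + [12, 18, 26] -> [8, 10, 12, 18, 23, 26]

Final sorted array: [8, 10, 12, 18, 23, 26]

The merge sort proceeds by recursively splitting the array and merging sorted halves.
After all merges, the sorted array is [8, 10, 12, 18, 23, 26].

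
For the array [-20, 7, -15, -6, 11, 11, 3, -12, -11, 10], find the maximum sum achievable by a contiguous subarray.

Using Kadane's algorithm on [-20, 7, -15, -6, 11, 11, 3, -12, -11, 10]:

Scanning through the array:
Position 1 (value 7): max_ending_here = 7, max_so_far = 7
Position 2 (value -15): max_ending_here = -8, max_so_far = 7
Position 3 (value -6): max_ending_here = -6, max_so_far = 7
Position 4 (value 11): max_ending_here = 11, max_so_far = 11
Position 5 (value 11): max_ending_here = 22, max_so_far = 22
Position 6 (value 3): max_ending_here = 25, max_so_far = 25
Position 7 (value -12): max_ending_here = 13, max_so_far = 25
Position 8 (value -11): max_ending_here = 2, max_so_far = 25
Position 9 (value 10): max_ending_here = 12, max_so_far = 25

Maximum subarray: [11, 11, 3]
Maximum sum: 25

The maximum subarray is [11, 11, 3] with sum 25. This subarray runs from index 4 to index 6.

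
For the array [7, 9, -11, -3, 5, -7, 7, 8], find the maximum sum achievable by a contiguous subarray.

Using Kadane's algorithm on [7, 9, -11, -3, 5, -7, 7, 8]:

Scanning through the array:
Position 1 (value 9): max_ending_here = 16, max_so_far = 16
Position 2 (value -11): max_ending_here = 5, max_so_far = 16
Position 3 (value -3): max_ending_here = 2, max_so_far = 16
Position 4 (value 5): max_ending_here = 7, max_so_far = 16
Position 5 (value -7): max_ending_here = 0, max_so_far = 16
Position 6 (value 7): max_ending_here = 7, max_so_far = 16
Position 7 (value 8): max_ending_here = 15, max_so_far = 16

Maximum subarray: [7, 9]
Maximum sum: 16

The maximum subarray is [7, 9] with sum 16. This subarray runs from index 0 to index 1.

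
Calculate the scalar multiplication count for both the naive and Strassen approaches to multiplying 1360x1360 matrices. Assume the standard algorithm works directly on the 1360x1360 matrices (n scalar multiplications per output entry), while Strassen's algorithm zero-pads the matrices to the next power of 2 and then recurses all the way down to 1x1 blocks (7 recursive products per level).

Matrix multiplication for 1360x1360 matrices:

Strassen's algorithm requires power-of-2 dimensions. Pad 1360x1360 to 2048x2048 (next power of 2).

Standard algorithm: 1360^3 = 2515456000 multiplications
Strassen's algorithm: 7^(log2(2048)) = 7^11 = 1977326743 multiplications
Savings: 2515456000 - 1977326743 = 538129257 multiplications

Standard: 2515456000 multiplications (1360^3). Strassen: 1977326743 multiplications (7^11, after padding to 2048x2048). Strassen reduces 8 recursive multiplications to 7 at each level.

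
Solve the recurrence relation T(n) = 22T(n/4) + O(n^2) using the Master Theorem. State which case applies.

Master Theorem for T(n) = 22T(n/4) + O(n^2):

a = 22, b = 4, c = 2
log_b(a) = log_4(22) = 2.2297

Case 1: c = 2 < log_4(22) = 2.2297
T(n) = O(n^(log_4 22))

For T(n) = 22T(n/4) + O(n^2): log_4(22) = 2.2297. This is Case 1 of the Master Theorem (c < log_b(a), work dominated by leaves), giving O(n^(log_4 22)).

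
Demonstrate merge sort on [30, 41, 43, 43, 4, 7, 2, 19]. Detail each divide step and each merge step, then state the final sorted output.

Merge sort trace:

Split: [30, 41, 43, 43, 4, 7, 2, 19] -> [30, 41, 43, 43] and [4, 7, 2, 19]
  Split: [30, 41, 43, 43] -> [30, 41] and [43, 43]
    Split: [30, 41] -> [30] and [41]
    Merge: [30] + [41] -> [30, 41]
    Split: [43, 43] -> [43] and [43]
    Merge: [43] + [43] -> [43, 43]
  Merge: [30, 41] + [43, 43] -> [30, 41, 43, 43]
  Split: [4, 7, 2, 19] -> [4, 7] and [2, 19]
    Split: [4, 7] -> [4] and [7]
    Merge: [4] + [7] -> [4, 7]
    Split: [2, 19] -> [2] and [19]
    Merge: [2] + [19] -> [2, 19]
  Merge: [4, 7] + [2, 19] -> [2, 4, 7, 19]
Merge: [30, 41, 43, 43] + [2, 4, 7, 19] -> [2, 4, 7, 19, 30, 41, 43, 43]

Final sorted array: [2, 4, 7, 19, 30, 41, 43, 43]

The merge sort proceeds by recursively splitting the array and merging sorted halves.
After all merges, the sorted array is [2, 4, 7, 19, 30, 41, 43, 43].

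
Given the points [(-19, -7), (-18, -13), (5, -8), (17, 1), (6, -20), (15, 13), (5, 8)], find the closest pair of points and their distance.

Computing all pairwise distances among 7 points:

d((-19, -7), (-18, -13)) = 6.0828 <-- minimum
d((-19, -7), (5, -8)) = 24.0208
d((-19, -7), (17, 1)) = 36.8782
d((-19, -7), (6, -20)) = 28.178
d((-19, -7), (15, 13)) = 39.4462
d((-19, -7), (5, 8)) = 28.3019
d((-18, -13), (5, -8)) = 23.5372
d((-18, -13), (17, 1)) = 37.6962
d((-18, -13), (6, -20)) = 25.0
d((-18, -13), (15, 13)) = 42.0119
d((-18, -13), (5, 8)) = 31.1448
d((5, -8), (17, 1)) = 15.0
d((5, -8), (6, -20)) = 12.0416
d((5, -8), (15, 13)) = 23.2594
d((5, -8), (5, 8)) = 16.0
d((17, 1), (6, -20)) = 23.7065
d((17, 1), (15, 13)) = 12.1655
d((17, 1), (5, 8)) = 13.8924
d((6, -20), (15, 13)) = 34.2053
d((6, -20), (5, 8)) = 28.0179
d((15, 13), (5, 8)) = 11.1803

Closest pair: (-19, -7) and (-18, -13) with distance 6.0828

The closest pair is (-19, -7) and (-18, -13) with Euclidean distance 6.0828. For 7 points, brute-force pairwise comparison is shown above. For large n, the divide-and-conquer algorithm (sort by x, recurse on halves, check the dividing strip) achieves O(n log n).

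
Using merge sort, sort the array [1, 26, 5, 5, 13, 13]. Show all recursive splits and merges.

Merge sort trace:

Split: [1, 26, 5, 5, 13, 13] -> [1, 26, 5] and [5, 13, 13]
  Split: [1, 26, 5] -> [1] and [26, 5]
    Split: [26, 5] -> [26] and [5]
    Merge: [26] + [5] -> [5, 26]
  Merge: [1] + [5, 26] -> [1, 5, 26]
  Split: [5, 13, 13] -> [5] and [13, 13]
    Split: [13, 13] -> [13] and [13]
    Merge: [13] + [13] -> [13, 13]
  Merge: [5] + [13, 13] -> [5, 13, 13]
Merge: [1, 5, 26] + [5, 13, 13] -> [1, 5, 5, 13, 13, 26]

Final sorted array: [1, 5, 5, 13, 13, 26]

The merge sort proceeds by recursively splitting the array and merging sorted halves.
After all merges, the sorted array is [1, 5, 5, 13, 13, 26].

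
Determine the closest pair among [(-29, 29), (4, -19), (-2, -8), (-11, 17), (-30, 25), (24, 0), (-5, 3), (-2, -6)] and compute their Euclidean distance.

Computing all pairwise distances among 8 points:

d((-29, 29), (4, -19)) = 58.2495
d((-29, 29), (-2, -8)) = 45.8039
d((-29, 29), (-11, 17)) = 21.6333
d((-29, 29), (-30, 25)) = 4.1231
d((-29, 29), (24, 0)) = 60.4152
d((-29, 29), (-5, 3)) = 35.3836
d((-29, 29), (-2, -6)) = 44.2041
d((4, -19), (-2, -8)) = 12.53
d((4, -19), (-11, 17)) = 39.0
d((4, -19), (-30, 25)) = 55.6058
d((4, -19), (24, 0)) = 27.5862
d((4, -19), (-5, 3)) = 23.7697
d((4, -19), (-2, -6)) = 14.3178
d((-2, -8), (-11, 17)) = 26.5707
d((-2, -8), (-30, 25)) = 43.2782
d((-2, -8), (24, 0)) = 27.2029
d((-2, -8), (-5, 3)) = 11.4018
d((-2, -8), (-2, -6)) = 2.0 <-- minimum
d((-11, 17), (-30, 25)) = 20.6155
d((-11, 17), (24, 0)) = 38.9102
d((-11, 17), (-5, 3)) = 15.2315
d((-11, 17), (-2, -6)) = 24.6982
d((-30, 25), (24, 0)) = 59.5063
d((-30, 25), (-5, 3)) = 33.3017
d((-30, 25), (-2, -6)) = 41.7732
d((24, 0), (-5, 3)) = 29.1548
d((24, 0), (-2, -6)) = 26.6833
d((-5, 3), (-2, -6)) = 9.4868

Closest pair: (-2, -8) and (-2, -6) with distance 2.0

The closest pair is (-2, -8) and (-2, -6) with Euclidean distance 2.0. For 8 points, brute-force pairwise comparison is shown above. For large n, the divide-and-conquer algorithm (sort by x, recurse on halves, check the dividing strip) achieves O(n log n).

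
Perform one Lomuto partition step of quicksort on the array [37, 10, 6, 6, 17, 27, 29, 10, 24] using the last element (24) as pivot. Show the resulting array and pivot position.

Lomuto partition with pivot = 24:

Initial array: [37, 10, 6, 6, 17, 27, 29, 10, 24]

arr[0]=37 > 24: no swap
arr[1]=10 <= 24: swap with position 0, array becomes [10, 37, 6, 6, 17, 27, 29, 10, 24]
arr[2]=6 <= 24: swap with position 1, array becomes [10, 6, 37, 6, 17, 27, 29, 10, 24]
arr[3]=6 <= 24: swap with position 2, array becomes [10, 6, 6, 37, 17, 27, 29, 10, 24]
arr[4]=17 <= 24: swap with position 3, array becomes [10, 6, 6, 17, 37, 27, 29, 10, 24]
arr[5]=27 > 24: no swap
arr[6]=29 > 24: no swap
arr[7]=10 <= 24: swap with position 4, array becomes [10, 6, 6, 17, 10, 27, 29, 37, 24]

Place pivot at position 5: [10, 6, 6, 17, 10, 24, 29, 37, 27]
Pivot position: 5

After partitioning with pivot 24, the array becomes [10, 6, 6, 17, 10, 24, 29, 37, 27]. The pivot is placed at index 5. All elements to the left of the pivot are <= 24, and all elements to the right are > 24.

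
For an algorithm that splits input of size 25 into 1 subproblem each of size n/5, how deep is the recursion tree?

For divide and conquer with division factor 5:

Problem sizes at each level:
Level 0: 25
Level 1: 5
Level 2: 1

The root is level 0 and the size-1 base case is level 2 (the tree spans levels 0 through 2, i.e. 3 levels counting the root), so the depth is the number of divisions: log_5(25) = 2

The recursion tree depth is log_5(25) = 2. At each level, the problem size is divided by 5, so it takes 2 divisions to reduce to a base case of size 1. The algorithm makes 1 recursive call at each level.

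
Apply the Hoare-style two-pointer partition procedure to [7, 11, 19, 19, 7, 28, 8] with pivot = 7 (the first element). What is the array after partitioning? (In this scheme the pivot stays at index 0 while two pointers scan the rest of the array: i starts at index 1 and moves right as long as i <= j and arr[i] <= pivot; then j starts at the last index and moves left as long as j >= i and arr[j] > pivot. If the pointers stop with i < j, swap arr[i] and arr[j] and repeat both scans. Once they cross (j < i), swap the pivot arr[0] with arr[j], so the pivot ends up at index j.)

Hoare-style two-pointer partition with pivot = 7:

Initial array: [7, 11, 19, 19, 7, 28, 8]

Pointers start at i = 1, j = 6.
i stops at index 1 (arr[1]=11 > 7), j stops at index 4 (arr[4]=7 <= 7): swap arr[1] and arr[4], array becomes [7, 7, 19, 19, 11, 28, 8]
i ends at 2, j ends at 1: the pointers have crossed (j < i), so scanning stops.

Swap pivot arr[0] with arr[1] to place pivot at position 1: [7, 7, 19, 19, 11, 28, 8]
Pivot position: 1

After partitioning with pivot 7, the array becomes [7, 7, 19, 19, 11, 28, 8]. The pivot is placed at index 1. All elements to the left of the pivot are <= 7, and all elements to the right are > 7.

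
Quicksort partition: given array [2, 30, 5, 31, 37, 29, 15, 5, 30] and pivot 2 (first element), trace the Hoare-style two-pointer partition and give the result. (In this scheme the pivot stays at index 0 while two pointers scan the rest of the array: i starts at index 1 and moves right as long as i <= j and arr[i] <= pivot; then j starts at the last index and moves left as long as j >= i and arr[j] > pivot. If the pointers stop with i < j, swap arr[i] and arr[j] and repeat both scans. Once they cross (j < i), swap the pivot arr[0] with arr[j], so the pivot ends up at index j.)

Hoare-style two-pointer partition with pivot = 2:

Initial array: [2, 30, 5, 31, 37, 29, 15, 5, 30]

Pointers start at i = 1, j = 8.
i ends at 1, j ends at 0: the pointers have crossed (j < i), so scanning stops.

j = 0, so swapping arr[0] with arr[j] leaves the pivot at position 0: [2, 30, 5, 31, 37, 29, 15, 5, 30]
Pivot position: 0

After partitioning with pivot 2, the array becomes [2, 30, 5, 31, 37, 29, 15, 5, 30]. The pivot is placed at index 0. All elements to the left of the pivot are <= 2, and all elements to the right are > 2.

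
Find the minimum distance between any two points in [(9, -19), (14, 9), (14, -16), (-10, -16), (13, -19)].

Computing all pairwise distances among 5 points:

d((9, -19), (14, 9)) = 28.4429
d((9, -19), (14, -16)) = 5.831
d((9, -19), (-10, -16)) = 19.2354
d((9, -19), (13, -19)) = 4.0
d((14, 9), (14, -16)) = 25.0
d((14, 9), (-10, -16)) = 34.6554
d((14, 9), (13, -19)) = 28.0179
d((14, -16), (-10, -16)) = 24.0
d((14, -16), (13, -19)) = 3.1623 <-- minimum
d((-10, -16), (13, -19)) = 23.1948

Closest pair: (14, -16) and (13, -19) with distance 3.1623

The closest pair is (14, -16) and (13, -19) with Euclidean distance 3.1623. For 5 points, brute-force pairwise comparison is shown above. For large n, the divide-and-conquer algorithm (sort by x, recurse on halves, check the dividing strip) achieves O(n log n).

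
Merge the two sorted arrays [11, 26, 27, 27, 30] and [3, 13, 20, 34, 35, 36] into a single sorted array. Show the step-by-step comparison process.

Merging process:

Compare 11 vs 3: take 3 from right. Merged: [3]
Compare 11 vs 13: take 11 from left. Merged: [3, 11]
Compare 26 vs 13: take 13 from right. Merged: [3, 11, 13]
Compare 26 vs 20: take 20 from right. Merged: [3, 11, 13, 20]
Compare 26 vs 34: take 26 from left. Merged: [3, 11, 13, 20, 26]
Compare 27 vs 34: take 27 from left. Merged: [3, 11, 13, 20, 26, 27]
Compare 27 vs 34: take 27 from left. Merged: [3, 11, 13, 20, 26, 27, 27]
Compare 30 vs 34: take 30 from left. Merged: [3, 11, 13, 20, 26, 27, 27, 30]
Append remaining from right: [34, 35, 36]. Merged: [3, 11, 13, 20, 26, 27, 27, 30, 34, 35, 36]

Final merged array: [3, 11, 13, 20, 26, 27, 27, 30, 34, 35, 36]
Total comparisons: 8

The merged array is [3, 11, 13, 20, 26, 27, 27, 30, 34, 35, 36], requiring 8 comparisons. The merge step runs in O(n) time where n is the total number of elements.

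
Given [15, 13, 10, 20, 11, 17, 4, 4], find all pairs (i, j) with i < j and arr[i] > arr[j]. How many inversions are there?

Finding inversions in [15, 13, 10, 20, 11, 17, 4, 4]:

(0, 1): arr[0]=15 > arr[1]=13
(0, 2): arr[0]=15 > arr[2]=10
(0, 4): arr[0]=15 > arr[4]=11
(0, 6): arr[0]=15 > arr[6]=4
(0, 7): arr[0]=15 > arr[7]=4
(1, 2): arr[1]=13 > arr[2]=10
(1, 4): arr[1]=13 > arr[4]=11
(1, 6): arr[1]=13 > arr[6]=4
(1, 7): arr[1]=13 > arr[7]=4
(2, 6): arr[2]=10 > arr[6]=4
(2, 7): arr[2]=10 > arr[7]=4
(3, 4): arr[3]=20 > arr[4]=11
(3, 5): arr[3]=20 > arr[5]=17
(3, 6): arr[3]=20 > arr[6]=4
(3, 7): arr[3]=20 > arr[7]=4
(4, 6): arr[4]=11 > arr[6]=4
(4, 7): arr[4]=11 > arr[7]=4
(5, 6): arr[5]=17 > arr[6]=4
(5, 7): arr[5]=17 > arr[7]=4

Total inversions: 19

The array has 19 inversion(s): (0,1), (0,2), (0,4), (0,6), (0,7), (1,2), (1,4), (1,6), (1,7), (2,6), (2,7), (3,4), (3,5), (3,6), (3,7), (4,6), (4,7), (5,6), (5,7). Each pair (i,j) satisfies i < j and arr[i] > arr[j].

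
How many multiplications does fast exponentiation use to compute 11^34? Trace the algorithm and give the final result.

Computing 11^34 by squaring (build up from 11^1; each line after the first costs one multiplication):

11^1 = 11
11^2 = (11^1)^2 = 11^2 = 121
11^4 = (11^2)^2 = 121^2 = 14641
11^8 = (11^4)^2 = 14641^2 = 214358881
11^16 = (11^8)^2 = 214358881^2 = 45949729863572161
11^17 = 11 * 11^16 = 11 * 45949729863572161 = 505447028499293771
11^34 = (11^17)^2 = 505447028499293771^2 = 255476698618765889551019445759400441

Result: 255476698618765889551019445759400441
Multiplications needed: 6 (6 lines after 11^1)

11^34 = 255476698618765889551019445759400441. Using exponentiation by squaring, this requires 6 multiplications. The key idea: if the exponent is even, square the half-power; if odd, multiply by the base once.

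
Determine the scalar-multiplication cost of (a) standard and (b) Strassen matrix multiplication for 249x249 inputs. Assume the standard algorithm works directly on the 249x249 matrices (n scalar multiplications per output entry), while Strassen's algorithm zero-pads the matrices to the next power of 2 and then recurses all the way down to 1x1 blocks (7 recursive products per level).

Matrix multiplication for 249x249 matrices:

Strassen's algorithm requires power-of-2 dimensions. Pad 249x249 to 256x256 (next power of 2).

Standard algorithm: 249^3 = 15438249 multiplications
Strassen's algorithm: 7^(log2(256)) = 7^8 = 5764801 multiplications
Savings: 15438249 - 5764801 = 9673448 multiplications

Standard: 15438249 multiplications (249^3). Strassen: 5764801 multiplications (7^8, after padding to 256x256). Strassen reduces 8 recursive multiplications to 7 at each level.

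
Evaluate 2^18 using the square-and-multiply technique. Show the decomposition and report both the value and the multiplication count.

Computing 2^18 by squaring (build up from 2^1; each line after the first costs one multiplication):

2^1 = 2
2^2 = (2^1)^2 = 2^2 = 4
2^4 = (2^2)^2 = 4^2 = 16
2^8 = (2^4)^2 = 16^2 = 256
2^9 = 2 * 2^8 = 2 * 256 = 512
2^18 = (2^9)^2 = 512^2 = 262144

Result: 262144
Multiplications needed: 5 (5 lines after 2^1)

2^18 = 262144. Using exponentiation by squaring, this requires 5 multiplications. The key idea: if the exponent is even, square the half-power; if odd, multiply by the base once.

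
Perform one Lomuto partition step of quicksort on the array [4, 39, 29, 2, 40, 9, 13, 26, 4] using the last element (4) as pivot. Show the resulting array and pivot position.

Lomuto partition with pivot = 4:

Initial array: [4, 39, 29, 2, 40, 9, 13, 26, 4]

arr[0]=4 <= 4: swap with position 0, array becomes [4, 39, 29, 2, 40, 9, 13, 26, 4]
arr[1]=39 > 4: no swap
arr[2]=29 > 4: no swap
arr[3]=2 <= 4: swap with position 1, array becomes [4, 2, 29, 39, 40, 9, 13, 26, 4]
arr[4]=40 > 4: no swap
arr[5]=9 > 4: no swap
arr[6]=13 > 4: no swap
arr[7]=26 > 4: no swap

Place pivot at position 2: [4, 2, 4, 39, 40, 9, 13, 26, 29]
Pivot position: 2

After partitioning with pivot 4, the array becomes [4, 2, 4, 39, 40, 9, 13, 26, 29]. The pivot is placed at index 2. All elements to the left of the pivot are <= 4, and all elements to the right are > 4.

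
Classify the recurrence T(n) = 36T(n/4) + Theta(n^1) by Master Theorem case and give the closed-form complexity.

Master Theorem for T(n) = 36T(n/4) + O(n^1):

a = 36, b = 4, c = 1
log_b(a) = log_4(36) = 2.5850

Case 1: c = 1 < log_4(36) = 2.5850
T(n) = O(n^(log_4 36))

For T(n) = 36T(n/4) + O(n^1): log_4(36) = 2.5850. This is Case 1 of the Master Theorem (c < log_b(a), work dominated by leaves), giving O(n^(log_4 36)).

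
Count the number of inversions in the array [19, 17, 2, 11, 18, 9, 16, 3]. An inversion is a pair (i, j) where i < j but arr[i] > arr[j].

Finding inversions in [19, 17, 2, 11, 18, 9, 16, 3]:

(0, 1): arr[0]=19 > arr[1]=17
(0, 2): arr[0]=19 > arr[2]=2
(0, 3): arr[0]=19 > arr[3]=11
(0, 4): arr[0]=19 > arr[4]=18
(0, 5): arr[0]=19 > arr[5]=9
(0, 6): arr[0]=19 > arr[6]=16
(0, 7): arr[0]=19 > arr[7]=3
(1, 2): arr[1]=17 > arr[2]=2
(1, 3): arr[1]=17 > arr[3]=11
(1, 5): arr[1]=17 > arr[5]=9
(1, 6): arr[1]=17 > arr[6]=16
(1, 7): arr[1]=17 > arr[7]=3
(3, 5): arr[3]=11 > arr[5]=9
(3, 7): arr[3]=11 > arr[7]=3
(4, 5): arr[4]=18 > arr[5]=9
(4, 6): arr[4]=18 > arr[6]=16
(4, 7): arr[4]=18 > arr[7]=3
(5, 7): arr[5]=9 > arr[7]=3
(6, 7): arr[6]=16 > arr[7]=3

Total inversions: 19

The array has 19 inversion(s): (0,1), (0,2), (0,3), (0,4), (0,5), (0,6), (0,7), (1,2), (1,3), (1,5), (1,6), (1,7), (3,5), (3,7), (4,5), (4,6), (4,7), (5,7), (6,7). Each pair (i,j) satisfies i < j and arr[i] > arr[j].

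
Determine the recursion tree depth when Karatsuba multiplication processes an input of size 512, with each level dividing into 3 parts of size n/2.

For divide and conquer with division factor 2:

Problem sizes at each level:
Level 0: 512
Level 1: 256
Level 2: 128
Level 3: 64
Level 4: 32
Level 5: 16
Level 6: 8
Level 7: 4
Level 8: 2
Level 9: 1

The root is level 0 and the size-1 base case is level 9 (the tree spans levels 0 through 9, i.e. 10 levels counting the root), so the depth is the number of divisions: log_2(512) = 9

The recursion tree depth is log_2(512) = 9. At each level, the problem size is divided by 2, so it takes 9 divisions to reduce to a base case of size 1. The algorithm makes 3 recursive calls at each level.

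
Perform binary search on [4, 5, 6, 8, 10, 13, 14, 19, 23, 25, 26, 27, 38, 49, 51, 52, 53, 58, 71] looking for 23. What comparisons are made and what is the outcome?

Binary search for 23 in [4, 5, 6, 8, 10, 13, 14, 19, 23, 25, 26, 27, 38, 49, 51, 52, 53, 58, 71]:

lo=0, hi=18, mid=9, arr[mid]=25 -> 25 > 23, search left half
lo=0, hi=8, mid=4, arr[mid]=10 -> 10 < 23, search right half
lo=5, hi=8, mid=6, arr[mid]=14 -> 14 < 23, search right half
lo=7, hi=8, mid=7, arr[mid]=19 -> 19 < 23, search right half
lo=8, hi=8, mid=8, arr[mid]=23 -> Found target at index 8!

Binary search finds 23 at index 8 after 5 comparisons. The search repeatedly halves the search space by comparing with the middle element.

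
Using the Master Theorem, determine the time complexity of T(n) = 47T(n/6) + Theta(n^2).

Master Theorem for T(n) = 47T(n/6) + O(n^2):

a = 47, b = 6, c = 2
log_b(a) = log_6(47) = 2.1488

Case 1: c = 2 < log_6(47) = 2.1488
T(n) = O(n^(log_6 47))

For T(n) = 47T(n/6) + O(n^2): log_6(47) = 2.1488. This is Case 1 of the Master Theorem (c < log_b(a), work dominated by leaves), giving O(n^(log_6 47)).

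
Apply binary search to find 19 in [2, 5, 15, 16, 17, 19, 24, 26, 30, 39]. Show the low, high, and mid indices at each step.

Binary search for 19 in [2, 5, 15, 16, 17, 19, 24, 26, 30, 39]:

lo=0, hi=9, mid=4, arr[mid]=17 -> 17 < 19, search right half
lo=5, hi=9, mid=7, arr[mid]=26 -> 26 > 19, search left half
lo=5, hi=6, mid=5, arr[mid]=19 -> Found target at index 5!

Binary search finds 19 at index 5 after 3 comparisons. The search repeatedly halves the search space by comparing with the middle element.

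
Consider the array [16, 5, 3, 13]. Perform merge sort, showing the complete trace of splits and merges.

Merge sort trace:

Split: [16, 5, 3, 13] -> [16, 5] and [3, 13]
  Split: [16, 5] -> [16] and [5]
  Merge: [16] + [5] -> [5, 16]
  Split: [3, 13] -> [3] and [13]
  Merge: [3] + [13] -> [3, 13]
Merge: [5, 16] + [3, 13] -> [3, 5, 13, 16]

Final sorted array: [3, 5, 13, 16]

The merge sort proceeds by recursively splitting the array and merging sorted halves.
After all merges, the sorted array is [3, 5, 13, 16].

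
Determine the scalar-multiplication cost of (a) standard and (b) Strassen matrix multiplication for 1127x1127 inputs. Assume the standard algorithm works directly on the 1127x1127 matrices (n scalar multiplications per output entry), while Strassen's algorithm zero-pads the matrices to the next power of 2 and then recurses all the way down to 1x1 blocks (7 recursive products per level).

Matrix multiplication for 1127x1127 matrices:

Strassen's algorithm requires power-of-2 dimensions. Pad 1127x1127 to 2048x2048 (next power of 2).

Standard algorithm: 1127^3 = 1431435383 multiplications
Strassen's algorithm: 7^(log2(2048)) = 7^11 = 1977326743 multiplications
Difference: 1431435383 - 1977326743 = -545891360 (Strassen uses MORE here due to padding overhead — for small or just-over-power-of-2 n, padding can outweigh the per-level savings)

Standard: 1431435383 multiplications (1127^3). Strassen: 1977326743 multiplications (7^11, after padding to 2048x2048). Strassen reduces 8 recursive multiplications to 7 at each level.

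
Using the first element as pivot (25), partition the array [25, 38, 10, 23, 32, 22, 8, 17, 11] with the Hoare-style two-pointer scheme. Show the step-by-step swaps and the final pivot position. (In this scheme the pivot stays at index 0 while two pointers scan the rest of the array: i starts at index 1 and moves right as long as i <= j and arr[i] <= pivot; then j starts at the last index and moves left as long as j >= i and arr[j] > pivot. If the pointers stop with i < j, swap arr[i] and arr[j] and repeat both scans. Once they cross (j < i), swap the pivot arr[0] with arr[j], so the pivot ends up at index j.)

Hoare-style two-pointer partition with pivot = 25:

Initial array: [25, 38, 10, 23, 32, 22, 8, 17, 11]

Pointers start at i = 1, j = 8.
i stops at index 1 (arr[1]=38 > 25), j stops at index 8 (arr[8]=11 <= 25): swap arr[1] and arr[8], array becomes [25, 11, 10, 23, 32, 22, 8, 17, 38]
i stops at index 4 (arr[4]=32 > 25), j stops at index 7 (arr[7]=17 <= 25): swap arr[4] and arr[7], array becomes [25, 11, 10, 23, 17, 22, 8, 32, 38]
i ends at 7, j ends at 6: the pointers have crossed (j < i), so scanning stops.

Swap pivot arr[0] with arr[6] to place pivot at position 6: [8, 11, 10, 23, 17, 22, 25, 32, 38]
Pivot position: 6

After partitioning with pivot 25, the array becomes [8, 11, 10, 23, 17, 22, 25, 32, 38]. The pivot is placed at index 6. All elements to the left of the pivot are <= 25, and all elements to the right are > 25.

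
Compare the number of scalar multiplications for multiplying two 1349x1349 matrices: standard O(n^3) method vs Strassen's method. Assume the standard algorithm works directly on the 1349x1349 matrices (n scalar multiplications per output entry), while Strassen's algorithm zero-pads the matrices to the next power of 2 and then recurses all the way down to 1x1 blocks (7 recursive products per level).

Matrix multiplication for 1349x1349 matrices:

Strassen's algorithm requires power-of-2 dimensions. Pad 1349x1349 to 2048x2048 (next power of 2).

Standard algorithm: 1349^3 = 2454911549 multiplications
Strassen's algorithm: 7^(log2(2048)) = 7^11 = 1977326743 multiplications
Savings: 2454911549 - 1977326743 = 477584806 multiplications

Standard: 2454911549 multiplications (1349^3). Strassen: 1977326743 multiplications (7^11, after padding to 2048x2048). Strassen reduces 8 recursive multiplications to 7 at each level.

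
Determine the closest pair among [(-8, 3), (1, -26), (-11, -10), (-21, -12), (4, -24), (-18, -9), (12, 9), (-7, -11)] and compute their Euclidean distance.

Computing all pairwise distances among 8 points:

d((-8, 3), (1, -26)) = 30.3645
d((-8, 3), (-11, -10)) = 13.3417
d((-8, 3), (-21, -12)) = 19.8494
d((-8, 3), (4, -24)) = 29.5466
d((-8, 3), (-18, -9)) = 15.6205
d((-8, 3), (12, 9)) = 20.8806
d((-8, 3), (-7, -11)) = 14.0357
d((1, -26), (-11, -10)) = 20.0
d((1, -26), (-21, -12)) = 26.0768
d((1, -26), (4, -24)) = 3.6056 <-- minimum
d((1, -26), (-18, -9)) = 25.4951
d((1, -26), (12, 9)) = 36.6879
d((1, -26), (-7, -11)) = 17.0
d((-11, -10), (-21, -12)) = 10.198
d((-11, -10), (4, -24)) = 20.5183
d((-11, -10), (-18, -9)) = 7.0711
d((-11, -10), (12, 9)) = 29.8329
d((-11, -10), (-7, -11)) = 4.1231
d((-21, -12), (4, -24)) = 27.7308
d((-21, -12), (-18, -9)) = 4.2426
d((-21, -12), (12, 9)) = 39.1152
d((-21, -12), (-7, -11)) = 14.0357
d((4, -24), (-18, -9)) = 26.6271
d((4, -24), (12, 9)) = 33.9559
d((4, -24), (-7, -11)) = 17.0294
d((-18, -9), (12, 9)) = 34.9857
d((-18, -9), (-7, -11)) = 11.1803
d((12, 9), (-7, -11)) = 27.5862

Closest pair: (1, -26) and (4, -24) with distance 3.6056

The closest pair is (1, -26) and (4, -24) with Euclidean distance 3.6056. For 8 points, brute-force pairwise comparison is shown above. For large n, the divide-and-conquer algorithm (sort by x, recurse on halves, check the dividing strip) achieves O(n log n).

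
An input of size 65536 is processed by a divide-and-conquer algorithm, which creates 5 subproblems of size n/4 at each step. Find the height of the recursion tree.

For divide and conquer with division factor 4:

Problem sizes at each level:
Level 0: 65536
Level 1: 16384
Level 2: 4096
Level 3: 1024
Level 4: 256
Level 5: 64
Level 6: 16
Level 7: 4
Level 8: 1

The root is level 0 and the size-1 base case is level 8 (the tree spans levels 0 through 8, i.e. 9 levels counting the root), so the depth is the number of divisions: log_4(65536) = 8

The recursion tree depth is log_4(65536) = 8. At each level, the problem size is divided by 4, so it takes 8 divisions to reduce to a base case of size 1. The algorithm makes 5 recursive calls at each level.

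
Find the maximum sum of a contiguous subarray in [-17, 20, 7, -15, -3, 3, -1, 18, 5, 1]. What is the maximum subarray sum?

Using Kadane's algorithm on [-17, 20, 7, -15, -3, 3, -1, 18, 5, 1]:

Scanning through the array:
Position 1 (value 20): max_ending_here = 20, max_so_far = 20
Position 2 (value 7): max_ending_here = 27, max_so_far = 27
Position 3 (value -15): max_ending_here = 12, max_so_far = 27
Position 4 (value -3): max_ending_here = 9, max_so_far = 27
Position 5 (value 3): max_ending_here = 12, max_so_far = 27
Position 6 (value -1): max_ending_here = 11, max_so_far = 27
Position 7 (value 18): max_ending_here = 29, max_so_far = 29
Position 8 (value 5): max_ending_here = 34, max_so_far = 34
Position 9 (value 1): max_ending_here = 35, max_so_far = 35

Maximum subarray: [20, 7, -15, -3, 3, -1, 18, 5, 1]
Maximum sum: 35

The maximum subarray is [20, 7, -15, -3, 3, -1, 18, 5, 1] with sum 35. This subarray runs from index 1 to index 9.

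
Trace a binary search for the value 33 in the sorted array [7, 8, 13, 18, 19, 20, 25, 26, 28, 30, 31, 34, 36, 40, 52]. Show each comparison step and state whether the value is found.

Binary search for 33 in [7, 8, 13, 18, 19, 20, 25, 26, 28, 30, 31, 34, 36, 40, 52]:

lo=0, hi=14, mid=7, arr[mid]=26 -> 26 < 33, search right half
lo=8, hi=14, mid=11, arr[mid]=34 -> 34 > 33, search left half
lo=8, hi=10, mid=9, arr[mid]=30 -> 30 < 33, search right half
lo=10, hi=10, mid=10, arr[mid]=31 -> 31 < 33, search right half
lo=11 > hi=10, target 33 not found

Binary search determines that 33 is not in the array after 4 comparisons. The search space was exhausted without finding the target.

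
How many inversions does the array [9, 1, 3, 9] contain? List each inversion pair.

Finding inversions in [9, 1, 3, 9]:

(0, 1): arr[0]=9 > arr[1]=1
(0, 2): arr[0]=9 > arr[2]=3

Total inversions: 2

The array has 2 inversion(s): (0,1), (0,2). Each pair (i,j) satisfies i < j and arr[i] > arr[j].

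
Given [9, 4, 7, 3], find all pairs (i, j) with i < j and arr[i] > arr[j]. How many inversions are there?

Finding inversions in [9, 4, 7, 3]:

(0, 1): arr[0]=9 > arr[1]=4
(0, 2): arr[0]=9 > arr[2]=7
(0, 3): arr[0]=9 > arr[3]=3
(1, 3): arr[1]=4 > arr[3]=3
(2, 3): arr[2]=7 > arr[3]=3

Total inversions: 5

The array has 5 inversion(s): (0,1), (0,2), (0,3), (1,3), (2,3). Each pair (i,j) satisfies i < j and arr[i] > arr[j].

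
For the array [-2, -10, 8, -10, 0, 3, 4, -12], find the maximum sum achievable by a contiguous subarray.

Using Kadane's algorithm on [-2, -10, 8, -10, 0, 3, 4, -12]:

Scanning through the array:
Position 1 (value -10): max_ending_here = -10, max_so_far = -2
Position 2 (value 8): max_ending_here = 8, max_so_far = 8
Position 3 (value -10): max_ending_here = -2, max_so_far = 8
Position 4 (value 0): max_ending_here = 0, max_so_far = 8
Position 5 (value 3): max_ending_here = 3, max_so_far = 8
Position 6 (value 4): max_ending_here = 7, max_so_far = 8
Position 7 (value -12): max_ending_here = -5, max_so_far = 8

Maximum subarray: [8]
Maximum sum: 8

The maximum subarray is [8] with sum 8. This subarray runs from index 2 to index 2.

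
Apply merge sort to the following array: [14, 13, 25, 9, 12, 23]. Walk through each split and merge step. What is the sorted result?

Merge sort trace:

Split: [14, 13, 25, 9, 12, 23] -> [14, 13, 25] and [9, 12, 23]
  Split: [14, 13, 25] -> [14] and [13, 25]
    Split: [13, 25] -> [13] and [25]
    Merge: [13] + [25] -> [13, 25]
  Merge: [14] + [13, 25] -> [13, 14, 25]
  Split: [9, 12, 23] -> [9] and [12, 23]
    Split: [12, 23] -> [12] and [23]
    Merge: [12] + [23] -> [12, 23]
  Merge: [9] + [12, 23] -> [9, 12, 23]
Merge: [13, 14, 25] + [9, 12, 23] -> [9, 12, 13, 14, 23, 25]

Final sorted array: [9, 12, 13, 14, 23, 25]

The merge sort proceeds by recursively splitting the array and merging sorted halves.
After all merges, the sorted array is [9, 12, 13, 14, 23, 25].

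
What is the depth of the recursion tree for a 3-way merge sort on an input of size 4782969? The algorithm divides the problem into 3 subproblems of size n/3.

For divide and conquer with division factor 3:

Problem sizes at each level:
Level 0: 4782969
Level 1: 1594323
Level 2: 531441
Level 3: 177147
Level 4: 59049
Level 5: 19683
Level 6: 6561
Level 7: 2187
Level 8: 729
Level 9: 243
Level 10: 81
Level 11: 27
Level 12: 9
Level 13: 3
Level 14: 1

The root is level 0 and the size-1 base case is level 14 (the tree spans levels 0 through 14, i.e. 15 levels counting the root), so the depth is the number of divisions: log_3(4782969) = 14

The recursion tree depth is log_3(4782969) = 14. At each level, the problem size is divided by 3, so it takes 14 divisions to reduce to a base case of size 1. The algorithm makes 3 recursive calls at each level.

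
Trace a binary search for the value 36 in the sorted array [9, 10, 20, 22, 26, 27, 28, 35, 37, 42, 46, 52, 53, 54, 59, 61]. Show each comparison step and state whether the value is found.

Binary search for 36 in [9, 10, 20, 22, 26, 27, 28, 35, 37, 42, 46, 52, 53, 54, 59, 61]:

lo=0, hi=15, mid=7, arr[mid]=35 -> 35 < 36, search right half
lo=8, hi=15, mid=11, arr[mid]=52 -> 52 > 36, search left half
lo=8, hi=10, mid=9, arr[mid]=42 -> 42 > 36, search left half
lo=8, hi=8, mid=8, arr[mid]=37 -> 37 > 36, search left half
lo=8 > hi=7, target 36 not found

Binary search determines that 36 is not in the array after 4 comparisons. The search space was exhausted without finding the target.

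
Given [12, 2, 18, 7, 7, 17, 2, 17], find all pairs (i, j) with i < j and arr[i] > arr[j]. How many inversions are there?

Finding inversions in [12, 2, 18, 7, 7, 17, 2, 17]:

(0, 1): arr[0]=12 > arr[1]=2
(0, 3): arr[0]=12 > arr[3]=7
(0, 4): arr[0]=12 > arr[4]=7
(0, 6): arr[0]=12 > arr[6]=2
(2, 3): arr[2]=18 > arr[3]=7
(2, 4): arr[2]=18 > arr[4]=7
(2, 5): arr[2]=18 > arr[5]=17
(2, 6): arr[2]=18 > arr[6]=2
(2, 7): arr[2]=18 > arr[7]=17
(3, 6): arr[3]=7 > arr[6]=2
(4, 6): arr[4]=7 > arr[6]=2
(5, 6): arr[5]=17 > arr[6]=2

Total inversions: 12

The array has 12 inversion(s): (0,1), (0,3), (0,4), (0,6), (2,3), (2,4), (2,5), (2,6), (2,7), (3,6), (4,6), (5,6). Each pair (i,j) satisfies i < j and arr[i] > arr[j].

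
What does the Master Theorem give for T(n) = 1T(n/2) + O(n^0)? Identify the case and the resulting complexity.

Master Theorem for T(n) = 1T(n/2) + O(n^0):

a = 1, b = 2, c = 0
log_b(a) = log_2(1) = 0.0000

Case 2: c = 0 = log_2(1) = 0.0000
T(n) = O(n^0 log n) = O(log n)

For T(n) = 1T(n/2) + O(n^0): log_2(1) = 0.0000. This is Case 2 of the Master Theorem (c = log_b(a), equal work at all levels), giving O(log n).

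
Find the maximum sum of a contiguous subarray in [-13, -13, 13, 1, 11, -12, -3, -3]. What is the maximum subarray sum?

Using Kadane's algorithm on [-13, -13, 13, 1, 11, -12, -3, -3]:

Scanning through the array:
Position 1 (value -13): max_ending_here = -13, max_so_far = -13
Position 2 (value 13): max_ending_here = 13, max_so_far = 13
Position 3 (value 1): max_ending_here = 14, max_so_far = 14
Position 4 (value 11): max_ending_here = 25, max_so_far = 25
Position 5 (value -12): max_ending_here = 13, max_so_far = 25
Position 6 (value -3): max_ending_here = 10, max_so_far = 25
Position 7 (value -3): max_ending_here = 7, max_so_far = 25

Maximum subarray: [13, 1, 11]
Maximum sum: 25

The maximum subarray is [13, 1, 11] with sum 25. This subarray runs from index 2 to index 4.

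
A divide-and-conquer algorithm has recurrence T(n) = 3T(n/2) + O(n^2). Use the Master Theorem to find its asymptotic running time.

Master Theorem for T(n) = 3T(n/2) + O(n^2):

a = 3, b = 2, c = 2
log_b(a) = log_2(3) = 1.5850

Case 3: c = 2 > log_2(3) = 1.5850
T(n) = O(n^2) = O(n^2)

For T(n) = 3T(n/2) + O(n^2): log_2(3) = 1.5850. This is Case 3 of the Master Theorem (c > log_b(a), work dominated by root), giving O(n^2).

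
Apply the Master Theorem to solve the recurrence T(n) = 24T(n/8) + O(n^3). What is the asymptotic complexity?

Master Theorem for T(n) = 24T(n/8) + O(n^3):

a = 24, b = 8, c = 3
log_b(a) = log_8(24) = 1.5283

Case 3: c = 3 > log_8(24) = 1.5283
T(n) = O(n^3) = O(n^3)

For T(n) = 24T(n/8) + O(n^3): log_8(24) = 1.5283. This is Case 3 of the Master Theorem (c > log_b(a), work dominated by root), giving O(n^3).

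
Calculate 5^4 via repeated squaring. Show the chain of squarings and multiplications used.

Computing 5^4 by squaring (build up from 5^1; each line after the first costs one multiplication):

5^1 = 5
5^2 = (5^1)^2 = 5^2 = 25
5^4 = (5^2)^2 = 25^2 = 625

Result: 625
Multiplications needed: 2 (2 lines after 5^1)

5^4 = 625. Using exponentiation by squaring, this requires 2 multiplications. The key idea: if the exponent is even, square the half-power; if odd, multiply by the base once.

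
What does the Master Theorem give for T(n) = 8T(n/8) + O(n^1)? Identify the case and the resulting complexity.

Master Theorem for T(n) = 8T(n/8) + O(n^1):

a = 8, b = 8, c = 1
log_b(a) = log_8(8) = 1.0000

Case 2: c = 1 = log_8(8) = 1.0000
T(n) = O(n^1 log n) = O(n log n)

For T(n) = 8T(n/8) + O(n^1): log_8(8) = 1.0000. This is Case 2 of the Master Theorem (c = log_b(a), equal work at all levels), giving O(n log n).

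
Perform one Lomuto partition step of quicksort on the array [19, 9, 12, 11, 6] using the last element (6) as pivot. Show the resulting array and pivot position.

Lomuto partition with pivot = 6:

Initial array: [19, 9, 12, 11, 6]

arr[0]=19 > 6: no swap
arr[1]=9 > 6: no swap
arr[2]=12 > 6: no swap
arr[3]=11 > 6: no swap

Place pivot at position 0: [6, 9, 12, 11, 19]
Pivot position: 0

After partitioning with pivot 6, the array becomes [6, 9, 12, 11, 19]. The pivot is placed at index 0. All elements to the left of the pivot are <= 6, and all elements to the right are > 6.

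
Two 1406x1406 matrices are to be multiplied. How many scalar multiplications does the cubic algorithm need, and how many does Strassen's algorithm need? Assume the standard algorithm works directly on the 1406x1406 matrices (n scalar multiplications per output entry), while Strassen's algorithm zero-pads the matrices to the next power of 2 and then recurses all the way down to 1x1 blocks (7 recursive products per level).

Matrix multiplication for 1406x1406 matrices:

Strassen's algorithm requires power-of-2 dimensions. Pad 1406x1406 to 2048x2048 (next power of 2).

Standard algorithm: 1406^3 = 2779431416 multiplications
Strassen's algorithm: 7^(log2(2048)) = 7^11 = 1977326743 multiplications
Savings: 2779431416 - 1977326743 = 802104673 multiplications

Standard: 2779431416 multiplications (1406^3). Strassen: 1977326743 multiplications (7^11, after padding to 2048x2048). Strassen reduces 8 recursive multiplications to 7 at each level.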